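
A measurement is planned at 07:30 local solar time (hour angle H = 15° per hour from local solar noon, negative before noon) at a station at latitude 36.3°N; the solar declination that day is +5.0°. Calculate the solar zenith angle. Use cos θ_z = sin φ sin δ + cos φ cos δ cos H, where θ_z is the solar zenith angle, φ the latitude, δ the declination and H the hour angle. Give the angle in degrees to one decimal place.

Hour angle H = 15° × (7.5 − 12) = -67.50°.
With φ = 36.3°, δ = 5.0°, H = -67.50°: sin φ sin δ = 0.0516, cos φ cos δ cos H = 0.3072, so cos θ_z = 0.3588.
θ_z = arccos(0.3588) = 68.97°.

69.0°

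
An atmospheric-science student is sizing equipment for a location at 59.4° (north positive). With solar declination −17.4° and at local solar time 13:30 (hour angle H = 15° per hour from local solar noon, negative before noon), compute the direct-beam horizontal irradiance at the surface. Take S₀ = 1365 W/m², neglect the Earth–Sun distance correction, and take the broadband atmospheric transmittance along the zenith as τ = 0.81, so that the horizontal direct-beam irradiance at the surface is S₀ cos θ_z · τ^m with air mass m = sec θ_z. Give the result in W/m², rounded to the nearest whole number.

87 W/m²

Hour angle H = 15° × (13.5 − 12) = 22.50°.
cos θ_z = sin φ sin δ + cos φ cos δ cos H = (0.8607)(-0.2990) + (0.5090)(0.9542)(0.9239) = 0.1914.
Air mass m = 1/cos θ_z = 1/0.1914 = 5.225; τ^m = 0.81^5.225 = 0.3325.
Surface direct beam = 1365 × 0.1914 × 0.3325 = 86.87 W/m².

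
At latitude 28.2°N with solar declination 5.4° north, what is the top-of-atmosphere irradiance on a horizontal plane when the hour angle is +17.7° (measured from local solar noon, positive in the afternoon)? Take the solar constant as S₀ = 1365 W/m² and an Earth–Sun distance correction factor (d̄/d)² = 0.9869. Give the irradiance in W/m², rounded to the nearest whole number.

With φ = 28.2°, δ = 5.4°, H = 17.70°: sin φ sin δ = 0.0445, cos φ cos δ cos H = 0.8359, so cos θ_z = 0.8804.
Top-of-atmosphere irradiance = S₀ (d̄/d)² cos θ_z = 1365 × 0.9869 × 0.8804 = 1186.00 W/m².

1186 W/m²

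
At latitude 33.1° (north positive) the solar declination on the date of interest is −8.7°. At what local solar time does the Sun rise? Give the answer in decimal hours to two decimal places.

6.38 h

The sunset hour angle satisfies cos H_s = −tan φ tan δ = 0.0998, giving H_s = 84.27°.
Sunrise is at 12 − H_s/15 = 12 − 5.618 = 6.382 h local solar time.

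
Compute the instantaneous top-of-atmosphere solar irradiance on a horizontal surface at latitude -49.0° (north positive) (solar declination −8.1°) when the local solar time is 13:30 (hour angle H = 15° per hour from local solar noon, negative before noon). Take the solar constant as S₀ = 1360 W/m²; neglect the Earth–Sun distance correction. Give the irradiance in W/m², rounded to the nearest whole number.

961 W/m²

Hour angle H = 15° × (13.5 − 12) = 22.50°.
cos θ_z = sin(-49.0°) sin(-8.1°) + cos(-49.0°) cos(-8.1°) cos(22.50°) = 0.1063 + 0.6001 = 0.7064.
Top-of-atmosphere irradiance = S₀ cos θ_z = 1360 × 0.7064 = 960.70 W/m².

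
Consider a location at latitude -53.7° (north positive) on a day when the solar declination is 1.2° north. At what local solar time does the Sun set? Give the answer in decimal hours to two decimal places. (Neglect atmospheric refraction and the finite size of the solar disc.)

The sunset hour angle satisfies cos H_s = −tan φ tan δ = 0.0285, giving H_s = 88.37°.
Sunset is at 12 + H_s/15 = 12 + 5.891 = 17.891 h local solar time.

17.89 h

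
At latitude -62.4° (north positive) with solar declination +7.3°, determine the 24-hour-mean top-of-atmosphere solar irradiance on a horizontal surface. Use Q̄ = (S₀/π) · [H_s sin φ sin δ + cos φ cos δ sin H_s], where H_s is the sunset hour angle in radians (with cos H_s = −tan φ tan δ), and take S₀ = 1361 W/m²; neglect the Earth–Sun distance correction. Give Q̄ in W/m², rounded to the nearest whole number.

The sunset hour angle satisfies cos H_s = −tan φ tan δ = 0.2450, giving H_s = 75.82°. In radians, H_s = 1.3233.
H_s sin φ sin δ = 1.3233 × -0.8862 × 0.1271 = -0.1491.
cos φ cos δ sin H_s = 0.4633 × 0.9919 × 0.9695 = 0.4455.
Q̄ = (1361/π) × (-0.1491 + 0.4455) = 433.22 × 0.2964 = 128.41 W/m².

128 W/m²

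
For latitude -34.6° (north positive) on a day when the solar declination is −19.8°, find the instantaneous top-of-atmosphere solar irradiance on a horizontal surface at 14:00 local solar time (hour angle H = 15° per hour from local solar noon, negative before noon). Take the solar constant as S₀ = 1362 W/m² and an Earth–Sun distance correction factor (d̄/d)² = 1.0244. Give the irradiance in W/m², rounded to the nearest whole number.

Hour angle H = 15° × (14 − 12) = 30.00°.
cos θ_z = sin(-34.6°) sin(-19.8°) + cos(-34.6°) cos(-19.8°) cos(30.00°) = 0.1924 + 0.6707 = 0.8631.
Top-of-atmosphere irradiance = S₀ (d̄/d)² cos θ_z = 1362 × 1.0244 × 0.8631 = 1204.23 W/m².

1204 W/m²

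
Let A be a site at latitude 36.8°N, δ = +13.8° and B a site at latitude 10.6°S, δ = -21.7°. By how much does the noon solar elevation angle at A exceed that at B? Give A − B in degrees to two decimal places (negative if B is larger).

-11.90°

A: 90° − |36.8 − (13.8)| = 67.00°.
B: 90° − |-10.6 − (-21.7)| = 78.90°.
A − B = 67.00 − 78.90 = -11.90°.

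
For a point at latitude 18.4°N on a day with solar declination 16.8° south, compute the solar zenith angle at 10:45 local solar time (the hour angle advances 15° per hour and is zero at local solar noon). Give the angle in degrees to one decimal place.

Hour angle H = 15° × (10.75 − 12) = -18.75°.
cos θ_z = sin(18.4°) sin(-16.8°) + cos(18.4°) cos(-16.8°) cos(-18.75°) = -0.0912 + 0.8602 = 0.7690.
θ_z = arccos(0.7690) = 39.74°.

39.7°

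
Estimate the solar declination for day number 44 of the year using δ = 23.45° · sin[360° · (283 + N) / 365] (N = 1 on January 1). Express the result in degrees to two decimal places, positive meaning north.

-14.27°

360 × (283 + 44) / 365 = 322.521°; sin(322.521°) = -0.6085.
δ = 23.45 × -0.6085 = -14.269° ≈ -14.27°.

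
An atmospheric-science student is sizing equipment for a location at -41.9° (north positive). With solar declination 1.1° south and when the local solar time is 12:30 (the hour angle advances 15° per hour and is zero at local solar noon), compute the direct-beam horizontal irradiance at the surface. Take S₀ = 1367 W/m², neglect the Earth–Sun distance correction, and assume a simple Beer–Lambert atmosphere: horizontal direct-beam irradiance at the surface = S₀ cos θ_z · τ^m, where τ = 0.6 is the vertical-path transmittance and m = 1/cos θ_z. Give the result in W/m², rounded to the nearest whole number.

Hour angle H = 15° × (12.5 − 12) = 7.50°.
cos θ_z = sin(-41.9°) sin(-1.1°) + cos(-41.9°) cos(-1.1°) cos(7.50°) = 0.0128 + 0.7378 = 0.7506.
Air mass m = 1/cos θ_z = 1/0.7506 = 1.332; τ^m = 0.6^1.332 = 0.5064.
Surface direct beam = 1367 × 0.7506 × 0.5064 = 519.60 W/m².

520 W/m²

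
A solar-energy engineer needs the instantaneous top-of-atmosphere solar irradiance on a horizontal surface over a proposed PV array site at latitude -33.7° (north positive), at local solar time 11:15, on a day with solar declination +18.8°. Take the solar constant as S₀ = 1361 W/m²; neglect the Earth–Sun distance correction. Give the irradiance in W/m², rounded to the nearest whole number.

808 W/m²

Hour angle H = 15° × (11.25 − 12) = -11.25°.
cos θ_z = sin(-33.7°) sin(18.8°) + cos(-33.7°) cos(18.8°) cos(-11.25°) = -0.1788 + 0.7724 = 0.5936.
Top-of-atmosphere irradiance = S₀ cos θ_z = 1361 × 0.5936 = 807.89 W/m².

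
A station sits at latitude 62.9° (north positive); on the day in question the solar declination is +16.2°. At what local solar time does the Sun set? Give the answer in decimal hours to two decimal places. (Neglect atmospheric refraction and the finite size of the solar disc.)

20.31 h

cos H_s = −tan(62.9°) · tan(16.2°) = -0.5677, so H_s = arccos(-0.5677) = 124.59°.
Sunset is at 12 + H_s/15 = 12 + 8.306 = 20.306 h local solar time.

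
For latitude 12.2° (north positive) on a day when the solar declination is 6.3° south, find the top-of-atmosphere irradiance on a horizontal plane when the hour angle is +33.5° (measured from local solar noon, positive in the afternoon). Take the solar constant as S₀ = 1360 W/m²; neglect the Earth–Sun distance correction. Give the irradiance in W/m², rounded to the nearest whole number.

1070 W/m²

With φ = 12.2°, δ = -6.3°, H = 33.50°: sin φ sin δ = -0.0232, cos φ cos δ cos H = 0.8101, so cos θ_z = 0.7869.
Top-of-atmosphere irradiance = S₀ cos θ_z = 1360 × 0.7869 = 1070.18 W/m².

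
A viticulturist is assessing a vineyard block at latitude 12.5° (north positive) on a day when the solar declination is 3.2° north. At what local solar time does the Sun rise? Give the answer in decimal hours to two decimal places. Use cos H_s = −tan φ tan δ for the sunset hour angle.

cos H_s = −tan(12.5°) · tan(3.2°) = -0.0124, so H_s = arccos(-0.0124) = 90.71°.
Sunrise is at 12 − H_s/15 = 12 − 6.047 = 5.953 h local solar time.

5.95 h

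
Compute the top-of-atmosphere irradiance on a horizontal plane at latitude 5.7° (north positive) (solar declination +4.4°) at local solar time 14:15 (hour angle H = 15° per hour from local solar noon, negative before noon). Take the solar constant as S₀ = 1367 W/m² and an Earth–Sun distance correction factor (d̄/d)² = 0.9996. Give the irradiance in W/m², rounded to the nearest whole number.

Hour angle H = 15° × (14.25 − 12) = 33.75°.
With φ = 5.7°, δ = 4.4°, H = 33.75°: sin φ sin δ = 0.0076, cos φ cos δ cos H = 0.8249, so cos θ_z = 0.8325.
Top-of-atmosphere irradiance = S₀ (d̄/d)² cos θ_z = 1367 × 0.9996 × 0.8325 = 1137.57 W/m².

1138 W/m²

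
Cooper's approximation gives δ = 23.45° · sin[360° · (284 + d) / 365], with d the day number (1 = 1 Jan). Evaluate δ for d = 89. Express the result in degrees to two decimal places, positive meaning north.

+3.22°

360 × (284 + 89) / 365 = 367.890°; sin(367.890°) = 0.1373.
δ = 23.45 × 0.1373 = 3.220° ≈ +3.22°.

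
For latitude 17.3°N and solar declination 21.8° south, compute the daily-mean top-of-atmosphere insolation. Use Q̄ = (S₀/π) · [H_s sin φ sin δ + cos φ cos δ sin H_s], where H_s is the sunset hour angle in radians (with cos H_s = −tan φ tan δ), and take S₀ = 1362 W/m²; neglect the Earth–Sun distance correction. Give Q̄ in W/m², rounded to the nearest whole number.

−tan φ tan δ = −(0.3115)(-0.4000) = 0.1246; H_s = arccos(0.1246) = 82.84°. In radians, H_s = 1.4458.
H_s sin φ sin δ = 1.4458 × 0.2974 × -0.3714 = -0.1597.
cos φ cos δ sin H_s = 0.9548 × 0.9285 × 0.9922 = 0.8796.
Q̄ = (1362/π) × (-0.1597 + 0.8796) = 433.54 × 0.7199 = 312.11 W/m².

312 W/m²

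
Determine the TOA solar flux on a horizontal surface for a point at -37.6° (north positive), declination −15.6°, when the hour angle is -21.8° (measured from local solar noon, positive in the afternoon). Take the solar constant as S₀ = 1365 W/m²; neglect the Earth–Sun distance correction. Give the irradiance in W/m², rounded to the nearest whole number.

1191 W/m²

With φ = -37.6°, δ = -15.6°, H = -21.80°: sin φ sin δ = 0.1641, cos φ cos δ cos H = 0.7085, so cos θ_z = 0.8726.
Top-of-atmosphere irradiance = S₀ cos θ_z = 1365 × 0.8726 = 1191.10 W/m².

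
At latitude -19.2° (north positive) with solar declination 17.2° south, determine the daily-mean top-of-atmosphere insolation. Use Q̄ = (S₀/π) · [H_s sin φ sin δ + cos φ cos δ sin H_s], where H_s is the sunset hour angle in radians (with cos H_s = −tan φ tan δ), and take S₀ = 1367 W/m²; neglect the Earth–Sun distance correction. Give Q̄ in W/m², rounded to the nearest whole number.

461 W/m²

The sunset hour angle satisfies cos H_s = −tan φ tan δ = -0.1078, giving H_s = 96.19°. In radians, H_s = 1.6788.
H_s sin φ sin δ = 1.6788 × -0.3289 × -0.2957 = 0.1633.
cos φ cos δ sin H_s = 0.9444 × 0.9553 × 0.9942 = 0.8970.
Q̄ = (1367/π) × (0.1633 + 0.8970) = 435.13 × 1.0603 = 461.37 W/m².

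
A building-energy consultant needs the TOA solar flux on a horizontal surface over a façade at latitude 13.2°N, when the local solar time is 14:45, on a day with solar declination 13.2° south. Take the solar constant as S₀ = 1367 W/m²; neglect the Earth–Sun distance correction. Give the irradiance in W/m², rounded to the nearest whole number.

903 W/m²

Hour angle H = 15° × (14.75 − 12) = 41.25°.
cos θ_z = sin(13.2°) sin(-13.2°) + cos(13.2°) cos(-13.2°) cos(41.25°) = -0.0521 + 0.7126 = 0.6605.
Top-of-atmosphere irradiance = S₀ cos θ_z = 1367 × 0.6605 = 902.90 W/m².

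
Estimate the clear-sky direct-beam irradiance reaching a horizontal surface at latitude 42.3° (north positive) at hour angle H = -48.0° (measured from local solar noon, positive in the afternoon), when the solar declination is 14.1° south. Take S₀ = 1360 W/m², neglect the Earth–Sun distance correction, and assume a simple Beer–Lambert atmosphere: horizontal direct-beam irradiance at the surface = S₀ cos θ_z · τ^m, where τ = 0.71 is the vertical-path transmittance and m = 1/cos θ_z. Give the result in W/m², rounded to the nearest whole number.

cos θ_z = sin(42.3°) sin(-14.1°) + cos(42.3°) cos(-14.1°) cos(-48.00°) = -0.1640 + 0.4800 = 0.3160.
Air mass m = 1/cos θ_z = 1/0.3160 = 3.165; τ^m = 0.71^3.165 = 0.3382.
Surface direct beam = 1360 × 0.3160 × 0.3382 = 145.34 W/m².

145 W/m²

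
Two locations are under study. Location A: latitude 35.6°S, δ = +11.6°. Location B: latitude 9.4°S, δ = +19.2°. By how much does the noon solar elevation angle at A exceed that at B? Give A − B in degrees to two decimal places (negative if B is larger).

-18.60°

A: 90° − |-35.6 − (11.6)| = 42.80°.
B: 90° − |-9.4 − (19.2)| = 61.40°.
A − B = 42.80 − 61.40 = -18.60°.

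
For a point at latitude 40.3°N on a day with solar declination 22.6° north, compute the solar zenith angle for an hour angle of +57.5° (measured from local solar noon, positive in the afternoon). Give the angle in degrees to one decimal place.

With φ = 40.3°, δ = 22.6°, H = 57.50°: sin φ sin δ = 0.2486, cos φ cos δ cos H = 0.3783, so cos θ_z = 0.6269.
θ_z = arccos(0.6269) = 51.18°.

51.2°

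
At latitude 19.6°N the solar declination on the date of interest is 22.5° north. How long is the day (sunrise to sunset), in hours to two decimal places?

The sunset hour angle satisfies cos H_s = −tan φ tan δ = -0.1475, giving H_s = 98.48°.
Day length = 2 H_s / 15° h⁻¹ = 196.96° / 15 = 13.131 h.

13.13 hours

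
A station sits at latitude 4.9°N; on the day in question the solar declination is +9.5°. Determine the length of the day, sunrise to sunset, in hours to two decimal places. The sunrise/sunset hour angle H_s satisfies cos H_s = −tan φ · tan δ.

cos H_s = −tan(4.9°) · tan(9.5°) = -0.0143, so H_s = arccos(-0.0143) = 90.82°.
Day length = 2 H_s / 15° h⁻¹ = 181.64° / 15 = 12.109 h.

12.11 hours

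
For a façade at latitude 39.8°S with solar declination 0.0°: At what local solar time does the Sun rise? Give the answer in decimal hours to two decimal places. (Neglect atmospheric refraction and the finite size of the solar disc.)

6.00 h

−tan φ tan δ = −(-0.8332)(0.0000) = 0.0000; H_s = arccos(0.0000) = 90.00°.
Sunrise is at 12 − H_s/15 = 12 − 6.000 = 6.000 h local solar time.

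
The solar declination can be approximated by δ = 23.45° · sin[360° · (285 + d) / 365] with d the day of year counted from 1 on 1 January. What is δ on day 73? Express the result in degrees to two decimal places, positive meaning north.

-2.82°

360 × (285 + 73) / 365 = 353.096°; sin(353.096°) = -0.1202.
δ = 23.45 × -0.1202 = -2.819° ≈ -2.82°.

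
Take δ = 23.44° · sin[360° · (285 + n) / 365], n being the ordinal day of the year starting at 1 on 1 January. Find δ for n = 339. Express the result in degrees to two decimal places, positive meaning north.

360 × (285 + 339) / 365 = 615.452°; sin(615.452°) = -0.9679.
δ = 23.44 × -0.9679 = -22.688° ≈ -22.69°.

-22.69°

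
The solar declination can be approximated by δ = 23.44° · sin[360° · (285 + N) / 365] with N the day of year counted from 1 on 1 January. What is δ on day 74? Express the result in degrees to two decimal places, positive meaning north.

-2.42°

360 × (285 + 74) / 365 = 354.082°; sin(354.082°) = -0.1031.
δ = 23.44 × -0.1031 = -2.417° ≈ -2.42°.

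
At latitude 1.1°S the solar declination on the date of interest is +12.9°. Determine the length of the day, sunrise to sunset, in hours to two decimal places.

−tan φ tan δ = −(-0.0192)(0.2290) = 0.0044; H_s = arccos(0.0044) = 89.75°.
Day length = 2 H_s / 15° h⁻¹ = 179.50° / 15 = 11.967 h.

11.97 hours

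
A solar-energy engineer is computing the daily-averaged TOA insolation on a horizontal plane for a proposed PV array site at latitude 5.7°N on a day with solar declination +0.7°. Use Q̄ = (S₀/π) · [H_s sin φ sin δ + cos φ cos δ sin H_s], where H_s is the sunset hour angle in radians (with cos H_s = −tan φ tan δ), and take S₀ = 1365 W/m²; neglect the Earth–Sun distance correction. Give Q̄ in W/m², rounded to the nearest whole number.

433 W/m²

cos H_s = −tan(5.7°) · tan(0.7°) = -0.0012, so H_s = arccos(-0.0012) = 90.07°. In radians, H_s = 1.5720.
H_s sin φ sin δ = 1.5720 × 0.0993 × 0.0122 = 0.0019.
cos φ cos δ sin H_s = 0.9951 × 0.9999 × 1.0000 = 0.9950.
Q̄ = (1365/π) × (0.0019 + 0.9950) = 434.49 × 0.9969 = 433.14 W/m².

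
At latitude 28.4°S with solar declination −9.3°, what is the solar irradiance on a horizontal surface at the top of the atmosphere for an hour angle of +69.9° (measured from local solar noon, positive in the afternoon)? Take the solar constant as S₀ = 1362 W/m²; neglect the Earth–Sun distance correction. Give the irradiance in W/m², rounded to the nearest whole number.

511 W/m²

cos θ_z = sin(-28.4°) sin(-9.3°) + cos(-28.4°) cos(-9.3°) cos(69.90°) = 0.0769 + 0.2983 = 0.3752.
Top-of-atmosphere irradiance = S₀ cos θ_z = 1362 × 0.3752 = 511.02 W/m².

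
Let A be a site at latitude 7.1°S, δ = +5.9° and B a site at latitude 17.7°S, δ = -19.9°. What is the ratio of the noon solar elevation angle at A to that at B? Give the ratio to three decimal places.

0.877

A: 90° − |-7.1 − (5.9)| = 77.00°.
B: 90° − |-17.7 − (-19.9)| = 87.80°.
Ratio A/B = 77.0000 / 87.8000 = 0.8770.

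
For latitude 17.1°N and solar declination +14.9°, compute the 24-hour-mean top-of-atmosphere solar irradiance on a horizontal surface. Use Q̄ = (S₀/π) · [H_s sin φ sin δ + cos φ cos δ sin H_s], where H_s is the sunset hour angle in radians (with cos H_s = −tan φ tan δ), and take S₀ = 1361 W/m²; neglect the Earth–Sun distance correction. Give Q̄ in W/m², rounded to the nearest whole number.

453 W/m²

−tan φ tan δ = −(0.3076)(0.2661) = -0.0819; H_s = arccos(-0.0819) = 94.70°. In radians, H_s = 1.6528.
H_s sin φ sin δ = 1.6528 × 0.2940 × 0.2571 = 0.1249.
cos φ cos δ sin H_s = 0.9558 × 0.9664 × 0.9966 = 0.9205.
Q̄ = (1361/π) × (0.1249 + 0.9205) = 433.22 × 1.0454 = 452.89 W/m².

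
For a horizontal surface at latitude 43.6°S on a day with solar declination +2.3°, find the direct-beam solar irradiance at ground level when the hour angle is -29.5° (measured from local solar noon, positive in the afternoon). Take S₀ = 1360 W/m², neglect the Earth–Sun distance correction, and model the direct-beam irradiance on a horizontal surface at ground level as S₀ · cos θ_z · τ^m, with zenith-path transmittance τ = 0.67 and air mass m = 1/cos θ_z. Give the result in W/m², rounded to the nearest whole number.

421 W/m²

With φ = -43.6°, δ = 2.3°, H = -29.50°: sin φ sin δ = -0.0277, cos φ cos δ cos H = 0.6298, so cos θ_z = 0.6021.
Air mass m = 1/cos θ_z = 1/0.6021 = 1.661; τ^m = 0.67^1.661 = 0.5142.
Surface direct beam = 1360 × 0.6021 × 0.5142 = 421.06 W/m².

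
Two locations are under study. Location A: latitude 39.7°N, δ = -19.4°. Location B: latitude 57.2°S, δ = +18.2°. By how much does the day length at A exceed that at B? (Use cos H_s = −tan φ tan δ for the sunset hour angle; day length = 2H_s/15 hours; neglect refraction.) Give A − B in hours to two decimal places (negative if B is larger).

+1.82 h

A: H_s = arccos(−tan 39.7° · tan -19.4°) = 73.00°, so 2H_s/15 = 9.7333 h.
B: H_s = arccos(−tan -57.2° · tan 18.2°) = 59.32°, so 2H_s/15 = 7.9093 h.
A − B = 9.7333 − 7.9093 = 1.8240 h.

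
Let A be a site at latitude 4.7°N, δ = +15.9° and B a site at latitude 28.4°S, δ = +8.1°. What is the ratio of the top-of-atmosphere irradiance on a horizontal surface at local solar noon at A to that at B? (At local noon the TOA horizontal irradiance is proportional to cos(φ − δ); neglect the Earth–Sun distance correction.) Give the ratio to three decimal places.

A: cos θ_z = cos(4.7° − (15.9°)) = 0.9810.
B: cos θ_z = cos(-28.4° − (8.1°)) = 0.8039.
Ratio A/B = 0.9810 / 0.8039 = 1.2203.

1.220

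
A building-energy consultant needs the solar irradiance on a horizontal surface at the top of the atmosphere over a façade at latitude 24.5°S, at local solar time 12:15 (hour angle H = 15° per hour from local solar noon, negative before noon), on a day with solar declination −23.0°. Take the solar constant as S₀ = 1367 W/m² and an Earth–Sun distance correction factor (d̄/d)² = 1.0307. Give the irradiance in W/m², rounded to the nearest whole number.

1406 W/m²

Hour angle H = 15° × (12.25 − 12) = 3.75°.
With φ = -24.5°, δ = -23.0°, H = 3.75°: sin φ sin δ = 0.1620, cos φ cos δ cos H = 0.8358, so cos θ_z = 0.9978.
Top-of-atmosphere irradiance = S₀ (d̄/d)² cos θ_z = 1367 × 1.0307 × 0.9978 = 1405.87 W/m².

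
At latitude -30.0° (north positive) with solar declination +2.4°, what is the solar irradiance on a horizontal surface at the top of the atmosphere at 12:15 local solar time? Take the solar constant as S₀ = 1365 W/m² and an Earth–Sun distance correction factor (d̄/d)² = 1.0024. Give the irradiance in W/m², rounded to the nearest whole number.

Hour angle H = 15° × (12.25 − 12) = 3.75°.
cos θ_z = sin φ sin δ + cos φ cos δ cos H = (-0.5000)(0.0419) + (0.8660)(0.9991)(0.9979) = 0.8425.
Top-of-atmosphere irradiance = S₀ (d̄/d)² cos θ_z = 1365 × 1.0024 × 0.8425 = 1152.77 W/m².

1153 W/m²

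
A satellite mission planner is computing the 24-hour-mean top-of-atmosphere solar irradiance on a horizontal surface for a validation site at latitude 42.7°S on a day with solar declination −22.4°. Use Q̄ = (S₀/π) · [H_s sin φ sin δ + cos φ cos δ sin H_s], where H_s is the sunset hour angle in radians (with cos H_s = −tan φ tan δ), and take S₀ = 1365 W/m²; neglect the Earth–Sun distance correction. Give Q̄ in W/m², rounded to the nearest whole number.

493 W/m²

cos H_s = −tan(-42.7°) · tan(-22.4°) = -0.3803, so H_s = arccos(-0.3803) = 112.35°. In radians, H_s = 1.9609.
H_s sin φ sin δ = 1.9609 × -0.6782 × -0.3811 = 0.5068.
cos φ cos δ sin H_s = 0.7349 × 0.9245 × 0.9249 = 0.6284.
Q̄ = (1365/π) × (0.5068 + 0.6284) = 434.49 × 1.1352 = 493.23 W/m².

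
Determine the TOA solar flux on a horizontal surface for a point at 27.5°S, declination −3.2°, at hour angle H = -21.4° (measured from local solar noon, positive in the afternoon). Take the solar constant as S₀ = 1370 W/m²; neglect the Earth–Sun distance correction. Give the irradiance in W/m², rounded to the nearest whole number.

cos θ_z = sin φ sin δ + cos φ cos δ cos H = (-0.4617)(-0.0558) + (0.8870)(0.9984)(0.9311) = 0.8503.
Top-of-atmosphere irradiance = S₀ cos θ_z = 1370 × 0.8503 = 1164.91 W/m².

1165 W/m²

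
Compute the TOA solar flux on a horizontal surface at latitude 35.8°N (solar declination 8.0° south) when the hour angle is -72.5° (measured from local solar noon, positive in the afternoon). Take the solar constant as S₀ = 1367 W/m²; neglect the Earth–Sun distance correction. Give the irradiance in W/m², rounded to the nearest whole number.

219 W/m²

cos θ_z = sin(35.8°) sin(-8.0°) + cos(35.8°) cos(-8.0°) cos(-72.50°) = -0.0814 + 0.2415 = 0.1601.
Top-of-atmosphere irradiance = S₀ cos θ_z = 1367 × 0.1601 = 218.86 W/m².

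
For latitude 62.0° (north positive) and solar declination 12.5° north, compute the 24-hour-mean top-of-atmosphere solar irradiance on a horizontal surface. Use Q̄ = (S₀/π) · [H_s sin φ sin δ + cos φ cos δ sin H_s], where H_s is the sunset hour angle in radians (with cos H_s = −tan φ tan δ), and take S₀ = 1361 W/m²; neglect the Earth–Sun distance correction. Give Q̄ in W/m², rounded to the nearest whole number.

The sunset hour angle satisfies cos H_s = −tan φ tan δ = -0.4169, giving H_s = 114.64°. In radians, H_s = 2.0008.
H_s sin φ sin δ = 2.0008 × 0.8829 × 0.2164 = 0.3823.
cos φ cos δ sin H_s = 0.4695 × 0.9763 × 0.9090 = 0.4167.
Q̄ = (1361/π) × (0.3823 + 0.4167) = 433.22 × 0.7990 = 346.14 W/m².

346 W/m²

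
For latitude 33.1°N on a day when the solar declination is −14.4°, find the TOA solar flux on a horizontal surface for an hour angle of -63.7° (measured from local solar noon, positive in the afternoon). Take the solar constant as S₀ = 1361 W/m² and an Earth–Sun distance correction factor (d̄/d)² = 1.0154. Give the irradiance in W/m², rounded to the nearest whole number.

309 W/m²

cos θ_z = sin(33.1°) sin(-14.4°) + cos(33.1°) cos(-14.4°) cos(-63.70°) = -0.1358 + 0.3595 = 0.2237.
Top-of-atmosphere irradiance = S₀ (d̄/d)² cos θ_z = 1361 × 1.0154 × 0.2237 = 309.14 W/m².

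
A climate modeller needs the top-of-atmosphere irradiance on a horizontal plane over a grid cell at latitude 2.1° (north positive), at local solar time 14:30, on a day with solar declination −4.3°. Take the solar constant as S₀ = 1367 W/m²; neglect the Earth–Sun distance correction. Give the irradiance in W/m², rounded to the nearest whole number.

1077 W/m²

Hour angle H = 15° × (14.5 − 12) = 37.50°.
With φ = 2.1°, δ = -4.3°, H = 37.50°: sin φ sin δ = -0.0027, cos φ cos δ cos H = 0.7906, so cos θ_z = 0.7879.
Top-of-atmosphere irradiance = S₀ cos θ_z = 1367 × 0.7879 = 1077.06 W/m².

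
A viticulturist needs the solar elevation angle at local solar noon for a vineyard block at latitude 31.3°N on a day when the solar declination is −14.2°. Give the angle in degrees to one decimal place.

At local solar noon the hour angle is zero, so the elevation is 90° − |φ − δ| = 90° − |31.3° − (-14.2°)| = 90° − 45.5° = 44.5°.

44.5°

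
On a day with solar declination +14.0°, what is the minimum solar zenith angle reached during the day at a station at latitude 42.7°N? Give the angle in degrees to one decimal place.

28.7°

At local solar noon the hour angle is zero, so the zenith angle is |φ − δ| = |42.7° − (14.0°)| = 28.7°.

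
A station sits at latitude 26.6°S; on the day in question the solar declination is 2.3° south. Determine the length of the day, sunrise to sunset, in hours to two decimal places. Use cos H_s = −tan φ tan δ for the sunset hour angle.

The sunset hour angle satisfies cos H_s = −tan φ tan δ = -0.0201, giving H_s = 91.15°.
Day length = 2 H_s / 15° h⁻¹ = 182.30° / 15 = 12.153 h.

12.15 hours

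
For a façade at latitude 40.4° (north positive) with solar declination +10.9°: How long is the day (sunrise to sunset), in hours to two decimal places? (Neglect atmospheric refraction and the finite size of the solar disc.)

13.26 hours

The sunset hour angle satisfies cos H_s = −tan φ tan δ = -0.1639, giving H_s = 99.43°.
Day length = 2 H_s / 15° h⁻¹ = 198.86° / 15 = 13.257 h.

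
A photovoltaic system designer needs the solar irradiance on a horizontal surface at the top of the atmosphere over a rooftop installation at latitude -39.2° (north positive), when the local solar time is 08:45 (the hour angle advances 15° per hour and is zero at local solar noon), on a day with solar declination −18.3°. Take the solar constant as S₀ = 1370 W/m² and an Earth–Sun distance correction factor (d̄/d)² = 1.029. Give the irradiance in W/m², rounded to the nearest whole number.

Hour angle H = 15° × (8.75 − 12) = -48.75°.
With φ = -39.2°, δ = -18.3°, H = -48.75°: sin φ sin δ = 0.1985, cos φ cos δ cos H = 0.4851, so cos θ_z = 0.6836.
Top-of-atmosphere irradiance = S₀ (d̄/d)² cos θ_z = 1370 × 1.029 × 0.6836 = 963.69 W/m².

964 W/m²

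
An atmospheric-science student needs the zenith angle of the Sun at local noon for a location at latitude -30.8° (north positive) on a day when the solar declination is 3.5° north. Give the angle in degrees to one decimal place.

34.3°

At local solar noon the hour angle is zero, so the zenith angle is |φ − δ| = |-30.8° − (3.5°)| = 34.3°.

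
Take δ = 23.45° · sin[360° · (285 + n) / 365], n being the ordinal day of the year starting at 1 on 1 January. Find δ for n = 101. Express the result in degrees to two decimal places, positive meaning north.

360 × (285 + 101) / 365 = 380.712°; sin(380.712°) = 0.3537.
δ = 23.45 × 0.3537 = 8.294° ≈ +8.29°.

+8.29°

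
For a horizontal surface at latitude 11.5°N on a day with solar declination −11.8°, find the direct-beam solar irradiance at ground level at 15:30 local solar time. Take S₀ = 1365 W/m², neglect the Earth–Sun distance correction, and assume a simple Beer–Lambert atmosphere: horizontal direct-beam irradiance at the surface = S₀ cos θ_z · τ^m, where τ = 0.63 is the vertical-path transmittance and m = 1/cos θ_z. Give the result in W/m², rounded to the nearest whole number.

Hour angle H = 15° × (15.5 − 12) = 52.50°.
With φ = 11.5°, δ = -11.8°, H = 52.50°: sin φ sin δ = -0.0408, cos φ cos δ cos H = 0.5839, so cos θ_z = 0.5431.
Air mass m = 1/cos θ_z = 1/0.5431 = 1.841; τ^m = 0.63^1.841 = 0.4272.
Surface direct beam = 1365 × 0.5431 × 0.4272 = 316.70 W/m².

317 W/m²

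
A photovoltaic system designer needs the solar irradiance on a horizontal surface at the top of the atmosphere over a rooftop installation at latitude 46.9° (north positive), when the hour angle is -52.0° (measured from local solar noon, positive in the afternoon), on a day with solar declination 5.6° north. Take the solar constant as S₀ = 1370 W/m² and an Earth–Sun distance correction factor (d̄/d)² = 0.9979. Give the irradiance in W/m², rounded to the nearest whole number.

With φ = 46.9°, δ = 5.6°, H = -52.00°: sin φ sin δ = 0.0713, cos φ cos δ cos H = 0.4187, so cos θ_z = 0.4900.
Top-of-atmosphere irradiance = S₀ (d̄/d)² cos θ_z = 1370 × 0.9979 × 0.4900 = 669.89 W/m².

670 W/m²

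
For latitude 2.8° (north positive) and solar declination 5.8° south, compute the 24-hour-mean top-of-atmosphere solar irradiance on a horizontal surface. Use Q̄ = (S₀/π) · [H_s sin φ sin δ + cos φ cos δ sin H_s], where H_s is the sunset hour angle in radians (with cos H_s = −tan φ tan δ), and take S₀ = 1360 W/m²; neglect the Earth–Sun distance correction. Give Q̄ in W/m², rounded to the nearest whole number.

−tan φ tan δ = −(0.0489)(-0.1016) = 0.0050; H_s = arccos(0.0050) = 89.71°. In radians, H_s = 1.5657.
H_s sin φ sin δ = 1.5657 × 0.0488 × -0.1011 = -0.0077.
cos φ cos δ sin H_s = 0.9988 × 0.9949 × 1.0000 = 0.9937.
Q̄ = (1360/π) × (-0.0077 + 0.9937) = 432.90 × 0.9860 = 426.84 W/m².

427 W/m²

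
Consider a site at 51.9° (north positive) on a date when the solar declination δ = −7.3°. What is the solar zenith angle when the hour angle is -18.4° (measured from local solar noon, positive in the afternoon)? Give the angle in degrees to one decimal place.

61.3°

With φ = 51.9°, δ = -7.3°, H = -18.40°: sin φ sin δ = -0.1000, cos φ cos δ cos H = 0.5807, so cos θ_z = 0.4807.
θ_z = arccos(0.4807) = 61.27°.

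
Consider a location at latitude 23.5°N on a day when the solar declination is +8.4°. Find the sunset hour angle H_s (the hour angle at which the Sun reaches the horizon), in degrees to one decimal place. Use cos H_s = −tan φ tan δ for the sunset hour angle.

The sunset hour angle satisfies cos H_s = −tan φ tan δ = -0.0642, giving H_s = 93.68°.

93.7°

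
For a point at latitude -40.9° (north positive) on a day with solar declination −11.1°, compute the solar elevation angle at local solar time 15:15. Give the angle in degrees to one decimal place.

38.0°

Hour angle H = 15° × (15.25 − 12) = 48.75°.
With φ = -40.9°, δ = -11.1°, H = 48.75°: sin φ sin δ = 0.1261, cos φ cos δ cos H = 0.4890, so cos θ_z = 0.6151.
θ_z = arccos(0.6151) = 52.04°, so the elevation is 90° − 52.04° = 37.96°.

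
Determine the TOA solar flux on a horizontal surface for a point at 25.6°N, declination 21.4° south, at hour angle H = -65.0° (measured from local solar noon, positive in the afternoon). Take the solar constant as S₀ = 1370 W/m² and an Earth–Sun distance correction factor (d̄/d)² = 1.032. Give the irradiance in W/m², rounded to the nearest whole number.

279 W/m²

cos θ_z = sin φ sin δ + cos φ cos δ cos H = (0.4321)(-0.3649) + (0.9018)(0.9311)(0.4226) = 0.1972.
Top-of-atmosphere irradiance = S₀ (d̄/d)² cos θ_z = 1370 × 1.032 × 0.1972 = 278.81 W/m².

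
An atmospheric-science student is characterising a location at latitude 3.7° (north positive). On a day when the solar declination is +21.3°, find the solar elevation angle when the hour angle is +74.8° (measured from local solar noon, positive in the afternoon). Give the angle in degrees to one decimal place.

15.5°

cos θ_z = sin φ sin δ + cos φ cos δ cos H = (0.0645)(0.3633) + (0.9979)(0.9317)(0.2622) = 0.2672.
θ_z = arccos(0.2672) = 74.50°, so the elevation is 90° − 74.50° = 15.50°.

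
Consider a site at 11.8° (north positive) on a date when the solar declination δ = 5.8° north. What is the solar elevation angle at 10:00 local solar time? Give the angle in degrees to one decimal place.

Hour angle H = 15° × (10 − 12) = -30.00°.
With φ = 11.8°, δ = 5.8°, H = -30.00°: sin φ sin δ = 0.0207, cos φ cos δ cos H = 0.8434, so cos θ_z = 0.8641.
θ_z = arccos(0.8641) = 30.22°, so the elevation is 90° − 30.22° = 59.78°.

59.8°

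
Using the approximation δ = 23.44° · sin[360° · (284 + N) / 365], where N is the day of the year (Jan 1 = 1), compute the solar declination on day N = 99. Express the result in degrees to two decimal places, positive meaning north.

360 × (284 + 99) / 365 = 377.753°; sin(377.753°) = 0.3049.
δ = 23.44 × 0.3049 = 7.147° ≈ +7.15°.

+7.15°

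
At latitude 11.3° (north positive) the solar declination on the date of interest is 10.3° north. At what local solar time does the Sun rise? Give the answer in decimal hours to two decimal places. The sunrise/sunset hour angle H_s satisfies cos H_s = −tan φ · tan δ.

The sunset hour angle satisfies cos H_s = −tan φ tan δ = -0.0363, giving H_s = 92.08°.
Sunrise is at 12 − H_s/15 = 12 − 6.139 = 5.861 h local solar time.

5.86 h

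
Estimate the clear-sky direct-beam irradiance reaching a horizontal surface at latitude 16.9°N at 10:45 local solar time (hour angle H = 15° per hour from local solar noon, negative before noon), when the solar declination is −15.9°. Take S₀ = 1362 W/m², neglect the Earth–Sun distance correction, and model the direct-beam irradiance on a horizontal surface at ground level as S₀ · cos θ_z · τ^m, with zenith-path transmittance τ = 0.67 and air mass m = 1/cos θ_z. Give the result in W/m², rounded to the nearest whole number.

650 W/m²

Hour angle H = 15° × (10.75 − 12) = -18.75°.
cos θ_z = sin φ sin δ + cos φ cos δ cos H = (0.2907)(-0.2740) + (0.9568)(0.9617)(0.9469) = 0.7916.
Air mass m = 1/cos θ_z = 1/0.7916 = 1.263; τ^m = 0.67^1.263 = 0.6030.
Surface direct beam = 1362 × 0.7916 × 0.6030 = 650.13 W/m².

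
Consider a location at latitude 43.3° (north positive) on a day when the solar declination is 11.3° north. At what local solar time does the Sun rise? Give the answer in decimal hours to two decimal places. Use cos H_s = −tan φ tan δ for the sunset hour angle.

5.28 h

−tan φ tan δ = −(0.9424)(0.1998) = -0.1883; H_s = arccos(-0.1883) = 100.85°.
Sunrise is at 12 − H_s/15 = 12 − 6.723 = 5.277 h local solar time.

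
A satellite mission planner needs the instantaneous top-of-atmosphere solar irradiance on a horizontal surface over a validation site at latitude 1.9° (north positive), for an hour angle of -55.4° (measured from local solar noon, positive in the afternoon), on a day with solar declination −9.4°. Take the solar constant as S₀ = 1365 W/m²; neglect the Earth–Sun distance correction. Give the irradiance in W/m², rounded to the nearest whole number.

With φ = 1.9°, δ = -9.4°, H = -55.40°: sin φ sin δ = -0.0054, cos φ cos δ cos H = 0.5599, so cos θ_z = 0.5545.
Top-of-atmosphere irradiance = S₀ cos θ_z = 1365 × 0.5545 = 756.89 W/m².

757 W/m²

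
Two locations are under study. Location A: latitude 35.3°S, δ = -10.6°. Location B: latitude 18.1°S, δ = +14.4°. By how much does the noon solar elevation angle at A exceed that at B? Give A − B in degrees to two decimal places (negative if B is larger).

+7.80°

A: 90° − |-35.3 − (-10.6)| = 65.30°.
B: 90° − |-18.1 − (14.4)| = 57.50°.
A − B = 65.30 − 57.50 = 7.80°.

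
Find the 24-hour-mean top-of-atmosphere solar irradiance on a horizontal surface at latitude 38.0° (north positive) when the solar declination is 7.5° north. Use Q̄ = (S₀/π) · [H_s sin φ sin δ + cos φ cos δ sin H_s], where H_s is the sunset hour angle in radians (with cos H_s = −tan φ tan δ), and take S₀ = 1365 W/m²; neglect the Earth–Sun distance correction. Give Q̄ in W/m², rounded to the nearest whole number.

−tan φ tan δ = −(0.7813)(0.1317) = -0.1029; H_s = arccos(-0.1029) = 95.91°. In radians, H_s = 1.6739.
H_s sin φ sin δ = 1.6739 × 0.6157 × 0.1305 = 0.1345.
cos φ cos δ sin H_s = 0.7880 × 0.9914 × 0.9947 = 0.7771.
Q̄ = (1365/π) × (0.1345 + 0.7771) = 434.49 × 0.9116 = 396.08 W/m².

396 W/m²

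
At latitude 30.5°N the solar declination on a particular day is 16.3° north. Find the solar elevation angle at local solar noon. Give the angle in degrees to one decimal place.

At local solar noon the hour angle is zero, so the elevation is 90° − |φ − δ| = 90° − |30.5° − (16.3°)| = 90° − 14.2° = 75.8°.

75.8°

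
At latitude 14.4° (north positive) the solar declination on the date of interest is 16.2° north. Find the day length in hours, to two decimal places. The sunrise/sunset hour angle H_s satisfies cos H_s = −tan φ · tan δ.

cos H_s = −tan(14.4°) · tan(16.2°) = -0.0746, so H_s = arccos(-0.0746) = 94.28°.
Day length = 2 H_s / 15° h⁻¹ = 188.56° / 15 = 12.571 h.

12.57 hours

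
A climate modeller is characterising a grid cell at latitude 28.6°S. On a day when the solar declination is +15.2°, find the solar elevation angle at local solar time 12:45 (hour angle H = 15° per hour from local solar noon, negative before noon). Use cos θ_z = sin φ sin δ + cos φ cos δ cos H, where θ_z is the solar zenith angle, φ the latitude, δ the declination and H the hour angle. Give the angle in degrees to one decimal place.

Hour angle H = 15° × (12.75 − 12) = 11.25°.
cos θ_z = sin φ sin δ + cos φ cos δ cos H = (-0.4787)(0.2622) + (0.8780)(0.9650)(0.9808) = 0.7055.
θ_z = arccos(0.7055) = 45.13°, so the elevation is 90° − 45.13° = 44.87°.

44.9°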